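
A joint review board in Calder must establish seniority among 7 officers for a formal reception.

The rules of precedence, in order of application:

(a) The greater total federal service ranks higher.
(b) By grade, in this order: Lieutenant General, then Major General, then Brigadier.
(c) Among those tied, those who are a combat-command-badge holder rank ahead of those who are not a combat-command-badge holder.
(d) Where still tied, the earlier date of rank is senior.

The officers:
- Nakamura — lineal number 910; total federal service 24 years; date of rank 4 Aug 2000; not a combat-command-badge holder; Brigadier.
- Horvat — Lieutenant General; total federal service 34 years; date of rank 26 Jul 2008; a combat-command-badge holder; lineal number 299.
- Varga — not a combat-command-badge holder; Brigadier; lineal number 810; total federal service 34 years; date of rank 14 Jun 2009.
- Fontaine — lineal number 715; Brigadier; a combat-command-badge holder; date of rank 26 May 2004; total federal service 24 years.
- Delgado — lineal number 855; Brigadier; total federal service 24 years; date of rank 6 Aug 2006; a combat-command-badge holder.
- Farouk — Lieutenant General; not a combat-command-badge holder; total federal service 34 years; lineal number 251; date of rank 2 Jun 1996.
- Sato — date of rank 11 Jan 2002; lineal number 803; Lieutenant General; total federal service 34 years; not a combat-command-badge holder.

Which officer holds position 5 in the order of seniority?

Fontaine

By total federal service (higher first): Horvat, Farouk, Sato and Varga (each 34 years); then Fontaine, Delgado and Nakamura (each 24 years).
Among Horvat, Farouk, Sato and Varga, by grade: Horvat, Farouk and Sato (Lieutenant General) before Varga (Brigadier).
Among Horvat, Farouk and Sato, a combat-command-badge holder before not a combat-command-badge holder: Horvat (a combat-command-badge holder) before Farouk and Sato (not a combat-command-badge holder).
Among Farouk and Sato, by date of rank (earlier first): Farouk (2 Jun 1996) before Sato (11 Jan 2002).
Fontaine, Delgado and Nakamura are each Brigadier, so the next rule applies.
Among Fontaine, Delgado and Nakamura, a combat-command-badge holder before not a combat-command-badge holder: Fontaine and Delgado (a combat-command-badge holder) before Nakamura (not a combat-command-badge holder).
Among Fontaine and Delgado, by date of rank (earlier first): Fontaine (26 May 2004) before Delgado (6 Aug 2006).
Order: Horvat, Farouk, Sato, Varga, Fontaine, Delgado, Nakamura.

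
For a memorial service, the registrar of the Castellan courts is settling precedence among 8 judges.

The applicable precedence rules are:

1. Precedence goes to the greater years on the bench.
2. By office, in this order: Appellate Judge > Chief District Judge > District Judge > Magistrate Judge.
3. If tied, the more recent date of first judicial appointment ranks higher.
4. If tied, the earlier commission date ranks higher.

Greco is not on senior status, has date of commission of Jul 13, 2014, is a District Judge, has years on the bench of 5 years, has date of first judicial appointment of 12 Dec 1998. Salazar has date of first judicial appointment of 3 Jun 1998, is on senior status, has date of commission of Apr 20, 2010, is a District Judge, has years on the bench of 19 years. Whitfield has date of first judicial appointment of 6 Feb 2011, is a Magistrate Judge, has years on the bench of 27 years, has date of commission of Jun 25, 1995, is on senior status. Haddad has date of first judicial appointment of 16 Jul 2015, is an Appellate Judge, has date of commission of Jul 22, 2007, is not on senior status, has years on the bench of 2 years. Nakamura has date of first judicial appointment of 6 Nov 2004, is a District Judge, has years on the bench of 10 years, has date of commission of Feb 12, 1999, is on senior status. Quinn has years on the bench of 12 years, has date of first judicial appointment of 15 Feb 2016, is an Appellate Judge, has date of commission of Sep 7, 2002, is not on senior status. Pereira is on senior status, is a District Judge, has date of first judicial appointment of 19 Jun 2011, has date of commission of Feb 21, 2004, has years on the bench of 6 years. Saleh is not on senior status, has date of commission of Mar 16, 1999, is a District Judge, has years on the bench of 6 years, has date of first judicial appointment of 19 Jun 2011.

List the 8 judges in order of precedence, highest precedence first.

Whitfield, Salazar, Quinn, Nakamura, Saleh, Pereira, Greco, Haddad

By years on the bench (higher first): Whitfield (27 years); then Salazar (19 years); then Quinn (12 years); then Nakamura (10 years); then Saleh and Pereira (both 6 years); then Greco (5 years); then Haddad (2 years).
Saleh and Pereira are each District Judge, so the next rule applies.
Saleh and Pereira both have date of first judicial appointment 19 Jun 2011, so the next rule applies.
Among Saleh and Pereira, by date of commission (earlier first): Saleh (Mar 16, 1999) before Pereira (Feb 21, 2004).
Full order: Whitfield, Salazar, Quinn, Nakamura, Saleh, Pereira, Greco, Haddad.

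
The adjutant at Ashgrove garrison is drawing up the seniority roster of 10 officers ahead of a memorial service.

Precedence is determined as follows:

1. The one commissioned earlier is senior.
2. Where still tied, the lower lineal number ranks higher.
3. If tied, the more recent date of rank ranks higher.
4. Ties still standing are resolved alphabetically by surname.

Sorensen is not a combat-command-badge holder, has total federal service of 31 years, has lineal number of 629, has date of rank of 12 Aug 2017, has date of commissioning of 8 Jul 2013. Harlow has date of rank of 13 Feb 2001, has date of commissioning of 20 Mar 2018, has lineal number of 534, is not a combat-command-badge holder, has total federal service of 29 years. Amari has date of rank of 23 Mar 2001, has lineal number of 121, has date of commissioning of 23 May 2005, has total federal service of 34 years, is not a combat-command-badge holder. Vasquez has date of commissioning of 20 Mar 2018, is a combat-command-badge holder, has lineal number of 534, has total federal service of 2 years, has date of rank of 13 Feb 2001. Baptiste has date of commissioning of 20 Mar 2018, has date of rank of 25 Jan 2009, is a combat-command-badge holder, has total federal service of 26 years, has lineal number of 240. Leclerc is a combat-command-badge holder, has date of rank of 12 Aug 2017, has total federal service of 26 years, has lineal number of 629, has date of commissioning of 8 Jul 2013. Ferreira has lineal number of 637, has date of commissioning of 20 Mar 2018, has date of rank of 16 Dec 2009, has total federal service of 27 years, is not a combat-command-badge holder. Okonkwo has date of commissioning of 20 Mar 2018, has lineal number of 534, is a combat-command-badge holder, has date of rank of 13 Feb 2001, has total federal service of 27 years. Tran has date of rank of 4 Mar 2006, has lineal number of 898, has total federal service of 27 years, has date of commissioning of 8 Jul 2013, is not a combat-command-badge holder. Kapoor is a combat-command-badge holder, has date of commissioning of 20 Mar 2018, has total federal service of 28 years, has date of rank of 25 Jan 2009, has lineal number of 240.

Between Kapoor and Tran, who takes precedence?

By date of commissioning (earlier first): Amari (23 May 2005); then Leclerc, Sorensen and Tran (each 8 Jul 2013); then Baptiste, Kapoor, Harlow, Okonkwo, Vasquez and Ferreira (each 20 Mar 2018).
Among Leclerc, Sorensen and Tran, by lineal number (lower first): Leclerc and Sorensen (629) before Tran (898).
Leclerc and Sorensen both have date of rank 12 Aug 2017, so the next rule applies.
Among Leclerc and Sorensen, alphabetically by surname: Leclerc before Sorensen.
Among Baptiste, Kapoor, Harlow, Okonkwo, Vasquez and Ferreira, by lineal number (lower first): Baptiste and Kapoor (240) before Harlow, Okonkwo and Vasquez (534) before Ferreira (637).
Baptiste and Kapoor both have date of rank 25 Jan 2009, so the next rule applies.
Among Baptiste and Kapoor, alphabetically by surname: Baptiste before Kapoor.
Harlow, Okonkwo and Vasquez all have date of rank 13 Feb 2001, so the next rule applies.
Among Harlow, Okonkwo and Vasquez, alphabetically by surname: Harlow before Okonkwo before Vasquez.
So Tran takes precedence.

Tran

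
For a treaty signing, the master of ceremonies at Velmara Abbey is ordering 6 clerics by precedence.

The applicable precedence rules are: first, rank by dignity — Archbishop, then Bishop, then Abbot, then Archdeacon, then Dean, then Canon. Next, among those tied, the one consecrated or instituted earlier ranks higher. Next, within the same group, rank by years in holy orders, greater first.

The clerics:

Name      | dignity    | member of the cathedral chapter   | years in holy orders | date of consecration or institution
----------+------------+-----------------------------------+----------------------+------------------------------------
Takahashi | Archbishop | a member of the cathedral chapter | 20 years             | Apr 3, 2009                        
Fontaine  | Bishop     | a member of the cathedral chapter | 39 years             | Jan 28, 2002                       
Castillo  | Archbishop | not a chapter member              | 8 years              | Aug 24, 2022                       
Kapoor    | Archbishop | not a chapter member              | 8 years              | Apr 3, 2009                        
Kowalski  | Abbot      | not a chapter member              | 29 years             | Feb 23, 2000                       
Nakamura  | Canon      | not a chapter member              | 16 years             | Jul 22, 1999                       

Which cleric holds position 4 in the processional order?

Fontaine

By dignity: Takahashi, Kapoor and Castillo (Archbishop); then Fontaine (Bishop); then Kowalski (Abbot); then Nakamura (Canon).
Among Takahashi, Kapoor and Castillo, by date of consecration or institution (earlier first): Takahashi and Kapoor (Apr 3, 2009) before Castillo (Aug 24, 2022).
Among Takahashi and Kapoor, by years in holy orders (higher first): Takahashi (20 years) before Kapoor (8 years).
Order: Takahashi, Kapoor, Castillo, Fontaine, Kowalski, Nakamura.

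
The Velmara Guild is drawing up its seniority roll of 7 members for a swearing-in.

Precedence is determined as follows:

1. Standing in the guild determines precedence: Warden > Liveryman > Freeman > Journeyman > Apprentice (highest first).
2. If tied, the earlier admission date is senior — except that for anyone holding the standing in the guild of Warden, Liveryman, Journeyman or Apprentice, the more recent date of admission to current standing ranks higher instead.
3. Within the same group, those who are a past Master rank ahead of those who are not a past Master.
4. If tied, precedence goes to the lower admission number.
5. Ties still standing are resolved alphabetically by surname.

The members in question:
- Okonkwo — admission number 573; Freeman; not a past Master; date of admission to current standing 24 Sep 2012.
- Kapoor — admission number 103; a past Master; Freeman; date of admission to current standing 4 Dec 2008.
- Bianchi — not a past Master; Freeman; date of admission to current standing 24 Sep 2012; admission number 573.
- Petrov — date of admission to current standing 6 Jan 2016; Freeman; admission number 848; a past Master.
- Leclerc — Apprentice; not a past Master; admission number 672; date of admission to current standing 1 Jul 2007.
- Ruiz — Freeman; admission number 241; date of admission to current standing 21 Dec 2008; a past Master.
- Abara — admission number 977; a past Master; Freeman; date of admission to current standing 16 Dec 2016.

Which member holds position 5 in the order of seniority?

By standing in the guild: Kapoor, Ruiz, Bianchi, Okonkwo, Petrov and Abara (Freeman); then Leclerc (Apprentice).
Among Kapoor, Ruiz, Bianchi, Okonkwo, Petrov and Abara, by date of admission to current standing (earlier first): Kapoor (4 Dec 2008) before Ruiz (21 Dec 2008) before Bianchi and Okonkwo (24 Sep 2012) before Petrov (6 Jan 2016) before Abara (16 Dec 2016).
Bianchi and Okonkwo are each not a past Master, so the next rule applies.
Bianchi and Okonkwo both have admission number 573, so the next rule applies.
Among Bianchi and Okonkwo, alphabetically by surname: Bianchi before Okonkwo.
Order: Kapoor, Ruiz, Bianchi, Okonkwo, Petrov, Abara, Leclerc.

Petrov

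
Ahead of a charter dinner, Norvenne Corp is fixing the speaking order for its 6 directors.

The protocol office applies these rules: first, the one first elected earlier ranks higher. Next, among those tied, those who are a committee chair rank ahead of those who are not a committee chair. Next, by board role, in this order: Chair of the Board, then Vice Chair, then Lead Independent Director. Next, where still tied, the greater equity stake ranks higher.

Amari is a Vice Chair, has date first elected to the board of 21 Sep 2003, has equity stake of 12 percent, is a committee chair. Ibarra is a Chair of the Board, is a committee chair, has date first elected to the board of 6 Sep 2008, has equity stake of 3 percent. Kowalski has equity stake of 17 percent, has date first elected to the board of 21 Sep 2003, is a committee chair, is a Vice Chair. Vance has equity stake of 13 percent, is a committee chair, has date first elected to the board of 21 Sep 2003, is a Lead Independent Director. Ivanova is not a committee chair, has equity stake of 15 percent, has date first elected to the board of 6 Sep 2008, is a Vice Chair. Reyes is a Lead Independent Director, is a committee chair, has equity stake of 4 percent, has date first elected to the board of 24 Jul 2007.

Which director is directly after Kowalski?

Amari

By date first elected to the board (earlier first): Kowalski, Amari and Vance (each 21 Sep 2003); then Reyes (24 Jul 2007); then Ibarra and Ivanova (both 6 Sep 2008).
Kowalski, Amari and Vance are each a committee chair, so the next rule applies.
Among Kowalski, Amari and Vance, by board role: Kowalski and Amari (Vice Chair) before Vance (Lead Independent Director).
Among Kowalski and Amari, by equity stake (higher first): Kowalski (17 percent) before Amari (12 percent).
Among Ibarra and Ivanova, a committee chair before not a committee chair: Ibarra (a committee chair) before Ivanova (not a committee chair).
Order: Kowalski, Amari, Vance, Reyes, Ibarra, Ivanova.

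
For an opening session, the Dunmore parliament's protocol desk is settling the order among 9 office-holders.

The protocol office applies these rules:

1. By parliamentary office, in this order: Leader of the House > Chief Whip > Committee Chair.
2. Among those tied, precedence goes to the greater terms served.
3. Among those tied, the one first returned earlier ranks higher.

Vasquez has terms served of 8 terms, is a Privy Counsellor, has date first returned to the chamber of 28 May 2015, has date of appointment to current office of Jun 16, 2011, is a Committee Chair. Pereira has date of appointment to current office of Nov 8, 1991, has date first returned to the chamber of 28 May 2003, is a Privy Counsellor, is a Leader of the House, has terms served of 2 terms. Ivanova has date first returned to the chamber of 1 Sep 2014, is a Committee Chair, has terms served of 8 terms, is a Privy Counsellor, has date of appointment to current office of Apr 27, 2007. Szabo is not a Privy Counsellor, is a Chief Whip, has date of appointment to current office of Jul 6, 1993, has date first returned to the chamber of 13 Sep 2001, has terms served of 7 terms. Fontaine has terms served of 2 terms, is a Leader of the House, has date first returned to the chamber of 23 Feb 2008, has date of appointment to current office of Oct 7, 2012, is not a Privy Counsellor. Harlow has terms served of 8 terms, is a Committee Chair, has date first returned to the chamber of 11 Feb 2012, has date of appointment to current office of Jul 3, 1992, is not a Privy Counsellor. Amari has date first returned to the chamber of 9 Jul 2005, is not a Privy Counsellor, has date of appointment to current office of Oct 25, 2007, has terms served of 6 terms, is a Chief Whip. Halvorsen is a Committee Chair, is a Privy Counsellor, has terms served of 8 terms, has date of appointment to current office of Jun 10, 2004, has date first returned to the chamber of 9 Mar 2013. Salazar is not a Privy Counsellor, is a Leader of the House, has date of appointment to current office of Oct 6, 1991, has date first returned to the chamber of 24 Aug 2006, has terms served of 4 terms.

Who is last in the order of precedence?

Vasquez

By parliamentary office: Salazar, Pereira and Fontaine (Leader of the House); then Szabo and Amari (Chief Whip); then Harlow, Halvorsen, Ivanova and Vasquez (Committee Chair).
Among Salazar, Pereira and Fontaine, by terms served (higher first): Salazar (4 terms) before Pereira and Fontaine (2 terms).
Among Pereira and Fontaine, by date first returned to the chamber (earlier first): Pereira (28 May 2003) before Fontaine (23 Feb 2008).
Among Szabo and Amari, by terms served (higher first): Szabo (7 terms) before Amari (6 terms).
Harlow, Halvorsen, Ivanova and Vasquez all have terms served 8 terms, so the next rule applies.
Among Harlow, Halvorsen, Ivanova and Vasquez, by date first returned to the chamber (earlier first): Harlow (11 Feb 2012) before Halvorsen (9 Mar 2013) before Ivanova (1 Sep 2014) before Vasquez (28 May 2015).
Order: Salazar, Pereira, Fontaine, Szabo, Amari, Harlow, Halvorsen, Ivanova, Vasquez.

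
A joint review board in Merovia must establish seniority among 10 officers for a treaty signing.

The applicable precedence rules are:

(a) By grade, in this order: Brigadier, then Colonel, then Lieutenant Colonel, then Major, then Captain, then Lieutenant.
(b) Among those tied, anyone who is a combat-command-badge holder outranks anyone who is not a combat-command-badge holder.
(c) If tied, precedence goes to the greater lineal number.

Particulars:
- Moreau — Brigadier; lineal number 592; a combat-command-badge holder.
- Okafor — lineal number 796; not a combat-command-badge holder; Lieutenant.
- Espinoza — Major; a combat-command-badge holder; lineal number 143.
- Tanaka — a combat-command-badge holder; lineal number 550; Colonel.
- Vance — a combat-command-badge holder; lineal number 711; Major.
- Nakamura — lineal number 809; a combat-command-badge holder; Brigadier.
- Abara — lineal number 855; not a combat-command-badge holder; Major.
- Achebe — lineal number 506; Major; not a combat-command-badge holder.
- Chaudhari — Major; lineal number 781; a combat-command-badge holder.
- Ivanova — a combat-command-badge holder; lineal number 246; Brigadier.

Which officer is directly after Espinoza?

By grade: Nakamura, Moreau and Ivanova (Brigadier); then Tanaka (Colonel); then Chaudhari, Vance, Espinoza, Abara and Achebe (Major); then Okafor (Lieutenant).
Nakamura, Moreau and Ivanova are each a combat-command-badge holder, so the next rule applies.
Among Nakamura, Moreau and Ivanova, by lineal number (higher first): Nakamura (809) before Moreau (592) before Ivanova (246).
Among Chaudhari, Vance, Espinoza, Abara and Achebe, a combat-command-badge holder before not a combat-command-badge holder: Chaudhari, Vance and Espinoza (a combat-command-badge holder) before Abara and Achebe (not a combat-command-badge holder).
Among Chaudhari, Vance and Espinoza, by lineal number (higher first): Chaudhari (781) before Vance (711) before Espinoza (143).
Among Abara and Achebe, by lineal number (higher first): Abara (855) before Achebe (506).
Order: Nakamura, Moreau, Ivanova, Tanaka, Chaudhari, Vance, Espinoza, Abara, Achebe, Okafor.

Abara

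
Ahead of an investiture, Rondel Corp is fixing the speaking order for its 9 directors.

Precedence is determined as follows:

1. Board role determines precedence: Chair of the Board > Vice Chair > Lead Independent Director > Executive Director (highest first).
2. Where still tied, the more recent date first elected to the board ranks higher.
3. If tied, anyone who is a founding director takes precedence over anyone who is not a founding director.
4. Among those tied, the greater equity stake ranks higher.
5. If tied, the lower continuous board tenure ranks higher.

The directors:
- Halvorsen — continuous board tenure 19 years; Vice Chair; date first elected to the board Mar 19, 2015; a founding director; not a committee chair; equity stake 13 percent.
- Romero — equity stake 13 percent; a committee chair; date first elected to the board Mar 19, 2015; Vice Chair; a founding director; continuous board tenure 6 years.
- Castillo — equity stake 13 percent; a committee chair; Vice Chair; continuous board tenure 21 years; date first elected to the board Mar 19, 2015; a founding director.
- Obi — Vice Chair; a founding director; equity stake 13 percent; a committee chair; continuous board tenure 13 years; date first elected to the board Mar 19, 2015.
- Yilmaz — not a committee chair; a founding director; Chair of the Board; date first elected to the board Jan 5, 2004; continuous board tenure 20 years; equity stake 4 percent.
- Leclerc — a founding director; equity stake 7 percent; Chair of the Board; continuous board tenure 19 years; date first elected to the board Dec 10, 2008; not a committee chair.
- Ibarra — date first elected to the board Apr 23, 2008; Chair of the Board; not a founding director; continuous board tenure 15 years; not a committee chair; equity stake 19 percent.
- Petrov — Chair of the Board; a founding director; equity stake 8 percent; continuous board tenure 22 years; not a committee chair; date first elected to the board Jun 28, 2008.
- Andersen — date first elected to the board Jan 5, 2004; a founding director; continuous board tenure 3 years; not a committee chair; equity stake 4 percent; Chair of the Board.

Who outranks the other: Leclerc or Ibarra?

By board role: Leclerc, Petrov, Ibarra, Andersen and Yilmaz (Chair of the Board); then Romero, Obi, Halvorsen and Castillo (Vice Chair).
Among Leclerc, Petrov, Ibarra, Andersen and Yilmaz, by date first elected to the board (later first): Leclerc (Dec 10, 2008) before Petrov (Jun 28, 2008) before Ibarra (Apr 23, 2008) before Andersen and Yilmaz (Jan 5, 2004).
Andersen and Yilmaz are each a founding director, so the next rule applies.
Andersen and Yilmaz both have equity stake 4 percent, so the next rule applies.
Among Andersen and Yilmaz, by continuous board tenure (lower first): Andersen (3 years) before Yilmaz (20 years).
Romero, Obi, Halvorsen and Castillo all have date first elected to the board Mar 19, 2015, so the next rule applies.
Romero, Obi, Halvorsen and Castillo are each a founding director, so the next rule applies.
Romero, Obi, Halvorsen and Castillo all have equity stake 13 percent, so the next rule applies.
Among Romero, Obi, Halvorsen and Castillo, by continuous board tenure (lower first): Romero (6 years) before Obi (13 years) before Halvorsen (19 years) before Castillo (21 years).
So Leclerc takes precedence.

Leclerc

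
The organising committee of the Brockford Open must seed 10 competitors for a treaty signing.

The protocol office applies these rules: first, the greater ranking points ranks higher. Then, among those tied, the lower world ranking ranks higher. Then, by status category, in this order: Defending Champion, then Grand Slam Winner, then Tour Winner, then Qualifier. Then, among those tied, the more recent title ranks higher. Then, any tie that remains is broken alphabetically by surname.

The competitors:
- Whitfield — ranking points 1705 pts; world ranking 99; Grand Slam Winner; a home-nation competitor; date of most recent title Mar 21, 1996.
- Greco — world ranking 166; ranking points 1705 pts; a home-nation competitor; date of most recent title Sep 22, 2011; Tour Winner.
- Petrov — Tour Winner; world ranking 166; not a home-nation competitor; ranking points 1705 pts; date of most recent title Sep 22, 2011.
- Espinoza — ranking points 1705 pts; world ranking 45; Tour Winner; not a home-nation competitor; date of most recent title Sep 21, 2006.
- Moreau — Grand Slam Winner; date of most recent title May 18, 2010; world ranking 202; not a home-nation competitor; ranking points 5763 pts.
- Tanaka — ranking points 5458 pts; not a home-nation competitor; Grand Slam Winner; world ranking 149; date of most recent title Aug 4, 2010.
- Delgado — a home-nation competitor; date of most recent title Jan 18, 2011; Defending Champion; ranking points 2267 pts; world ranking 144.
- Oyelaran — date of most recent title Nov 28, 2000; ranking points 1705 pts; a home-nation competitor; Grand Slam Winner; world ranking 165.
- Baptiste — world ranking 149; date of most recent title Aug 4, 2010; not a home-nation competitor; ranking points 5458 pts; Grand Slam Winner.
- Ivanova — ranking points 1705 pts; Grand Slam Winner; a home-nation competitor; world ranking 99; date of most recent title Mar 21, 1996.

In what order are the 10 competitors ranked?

Moreau, Baptiste, Tanaka, Delgado, Espinoza, Ivanova, Whitfield, Oyelaran, Greco, Petrov

By ranking points (higher first): Moreau (5763 pts); then Baptiste and Tanaka (both 5458 pts); then Delgado (2267 pts); then Espinoza, Ivanova, Whitfield, Oyelaran, Greco and Petrov (each 1705 pts).
Baptiste and Tanaka both have world ranking 149, so the next rule applies.
Baptiste and Tanaka are each Grand Slam Winner, so the next rule applies.
Baptiste and Tanaka both have date of most recent title Aug 4, 2010, so the next rule applies.
Among Baptiste and Tanaka, alphabetically by surname: Baptiste before Tanaka.
Among Espinoza, Ivanova, Whitfield, Oyelaran, Greco and Petrov, by world ranking (lower first): Espinoza (45) before Ivanova and Whitfield (99) before Oyelaran (165) before Greco and Petrov (166).
Ivanova and Whitfield are each Grand Slam Winner, so the next rule applies.
Ivanova and Whitfield both have date of most recent title Mar 21, 1996, so the next rule applies.
Among Ivanova and Whitfield, alphabetically by surname: Ivanova before Whitfield.
Greco and Petrov are each Tour Winner, so the next rule applies.
Greco and Petrov both have date of most recent title Sep 22, 2011, so the next rule applies.
Among Greco and Petrov, alphabetically by surname: Greco before Petrov.
Full order: Moreau, Baptiste, Tanaka, Delgado, Espinoza, Ivanova, Whitfield, Oyelaran, Greco, Petrov.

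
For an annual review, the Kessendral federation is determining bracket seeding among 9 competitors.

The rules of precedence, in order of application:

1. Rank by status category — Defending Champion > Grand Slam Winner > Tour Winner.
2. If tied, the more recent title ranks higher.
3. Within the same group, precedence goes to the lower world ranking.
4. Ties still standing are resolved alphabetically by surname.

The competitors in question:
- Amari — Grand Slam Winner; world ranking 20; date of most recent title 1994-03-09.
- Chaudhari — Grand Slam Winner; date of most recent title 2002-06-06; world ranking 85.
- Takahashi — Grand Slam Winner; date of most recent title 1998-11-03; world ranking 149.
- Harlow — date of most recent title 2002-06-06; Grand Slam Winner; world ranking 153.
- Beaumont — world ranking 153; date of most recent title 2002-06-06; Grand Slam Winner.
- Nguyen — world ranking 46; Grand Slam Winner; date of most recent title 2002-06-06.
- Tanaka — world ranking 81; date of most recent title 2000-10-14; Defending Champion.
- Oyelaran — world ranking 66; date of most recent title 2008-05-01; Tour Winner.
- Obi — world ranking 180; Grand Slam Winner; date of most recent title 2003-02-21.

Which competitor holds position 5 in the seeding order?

By status category: Tanaka (Defending Champion); then Obi, Nguyen, Chaudhari, Beaumont, Harlow, Takahashi and Amari (Grand Slam Winner); then Oyelaran (Tour Winner).
Among Obi, Nguyen, Chaudhari, Beaumont, Harlow, Takahashi and Amari, by date of most recent title (later first): Obi (2003-02-21) before Nguyen, Chaudhari, Beaumont and Harlow (2002-06-06) before Takahashi (1998-11-03) before Amari (1994-03-09).
Among Nguyen, Chaudhari, Beaumont and Harlow, by world ranking (lower first): Nguyen (46) before Chaudhari (85) before Beaumont and Harlow (153).
Among Beaumont and Harlow, alphabetically by surname: Beaumont before Harlow.
Order: Tanaka, Obi, Nguyen, Chaudhari, Beaumont, Harlow, Takahashi, Amari, Oyelaran.

Beaumont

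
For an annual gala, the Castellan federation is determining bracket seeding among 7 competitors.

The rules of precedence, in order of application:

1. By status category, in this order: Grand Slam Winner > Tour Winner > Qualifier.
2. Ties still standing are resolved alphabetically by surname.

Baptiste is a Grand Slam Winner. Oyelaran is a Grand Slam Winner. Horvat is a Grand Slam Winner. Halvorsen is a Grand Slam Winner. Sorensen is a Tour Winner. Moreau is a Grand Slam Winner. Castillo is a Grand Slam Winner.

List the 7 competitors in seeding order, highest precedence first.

By status category: Baptiste, Castillo, Halvorsen, Horvat, Moreau and Oyelaran (Grand Slam Winner); then Sorensen (Tour Winner).
Among Baptiste, Castillo, Halvorsen, Horvat, Moreau and Oyelaran, alphabetically by surname: Baptiste before Castillo before Halvorsen before Horvat before Moreau before Oyelaran.
Full order: Baptiste, Castillo, Halvorsen, Horvat, Moreau, Oyelaran, Sorensen.

Baptiste, Castillo, Halvorsen, Horvat, Moreau, Oyelaran, Sorensen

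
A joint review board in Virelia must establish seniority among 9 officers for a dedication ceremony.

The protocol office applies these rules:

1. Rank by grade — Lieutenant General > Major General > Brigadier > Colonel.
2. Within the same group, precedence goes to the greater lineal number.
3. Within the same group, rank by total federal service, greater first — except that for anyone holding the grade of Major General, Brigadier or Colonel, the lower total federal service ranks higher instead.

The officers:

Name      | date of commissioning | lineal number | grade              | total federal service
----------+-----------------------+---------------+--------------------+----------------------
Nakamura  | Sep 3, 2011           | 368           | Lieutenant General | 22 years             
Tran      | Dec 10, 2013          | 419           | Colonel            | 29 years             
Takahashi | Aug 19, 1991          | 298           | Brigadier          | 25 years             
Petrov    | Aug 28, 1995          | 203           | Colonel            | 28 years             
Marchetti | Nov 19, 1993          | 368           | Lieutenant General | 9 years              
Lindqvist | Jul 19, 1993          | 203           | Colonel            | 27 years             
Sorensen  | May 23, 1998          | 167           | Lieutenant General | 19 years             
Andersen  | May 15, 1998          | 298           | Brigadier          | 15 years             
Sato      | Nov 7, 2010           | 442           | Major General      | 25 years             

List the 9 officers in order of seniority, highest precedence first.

By grade: Nakamura, Marchetti and Sorensen (Lieutenant General); then Sato (Major General); then Andersen and Takahashi (Brigadier); then Tran, Lindqvist and Petrov (Colonel).
Among Nakamura, Marchetti and Sorensen, by lineal number (higher first): Nakamura and Marchetti (368) before Sorensen (167).
Among Nakamura and Marchetti, by total federal service (higher first): Nakamura (22 years) before Marchetti (9 years).
Andersen and Takahashi both have lineal number 298, so the next rule applies.
Among Andersen and Takahashi, by total federal service (lower first) (reversed rule for this group): Andersen (15 years) before Takahashi (25 years).
Among Tran, Lindqvist and Petrov, by lineal number (higher first): Tran (419) before Lindqvist and Petrov (203).
Among Lindqvist and Petrov, by total federal service (lower first) (reversed rule for this group): Lindqvist (27 years) before Petrov (28 years).
Full order: Nakamura, Marchetti, Sorensen, Sato, Andersen, Takahashi, Tran, Lindqvist, Petrov.

Nakamura, Marchetti, Sorensen, Sato, Andersen, Takahashi, Tran, Lindqvist, Petrov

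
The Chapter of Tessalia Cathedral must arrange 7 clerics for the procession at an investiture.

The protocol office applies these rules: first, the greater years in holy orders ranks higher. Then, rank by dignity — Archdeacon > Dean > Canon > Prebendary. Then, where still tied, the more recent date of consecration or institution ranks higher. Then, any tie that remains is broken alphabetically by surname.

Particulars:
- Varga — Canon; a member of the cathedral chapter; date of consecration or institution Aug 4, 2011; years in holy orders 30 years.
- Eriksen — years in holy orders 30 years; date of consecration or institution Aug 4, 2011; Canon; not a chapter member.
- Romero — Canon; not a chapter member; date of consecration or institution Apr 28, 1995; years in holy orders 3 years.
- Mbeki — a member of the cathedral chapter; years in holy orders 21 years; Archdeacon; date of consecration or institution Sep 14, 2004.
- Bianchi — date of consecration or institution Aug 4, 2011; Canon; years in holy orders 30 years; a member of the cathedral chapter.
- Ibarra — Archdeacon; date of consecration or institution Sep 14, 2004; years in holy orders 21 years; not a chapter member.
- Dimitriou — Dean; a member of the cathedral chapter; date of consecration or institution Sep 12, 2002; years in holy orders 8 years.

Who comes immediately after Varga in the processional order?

By years in holy orders (higher first): Bianchi, Eriksen and Varga (each 30 years); then Ibarra and Mbeki (both 21 years); then Dimitriou (8 years); then Romero (3 years).
Bianchi, Eriksen and Varga are each Canon, so the next rule applies.
Bianchi, Eriksen and Varga all have date of consecration or institution Aug 4, 2011, so the next rule applies.
Among Bianchi, Eriksen and Varga, alphabetically by surname: Bianchi before Eriksen before Varga.
Ibarra and Mbeki are each Archdeacon, so the next rule applies.
Ibarra and Mbeki both have date of consecration or institution Sep 14, 2004, so the next rule applies.
Among Ibarra and Mbeki, alphabetically by surname: Ibarra before Mbeki.
Order: Bianchi, Eriksen, Varga, Ibarra, Mbeki, Dimitriou, Romero.

Ibarra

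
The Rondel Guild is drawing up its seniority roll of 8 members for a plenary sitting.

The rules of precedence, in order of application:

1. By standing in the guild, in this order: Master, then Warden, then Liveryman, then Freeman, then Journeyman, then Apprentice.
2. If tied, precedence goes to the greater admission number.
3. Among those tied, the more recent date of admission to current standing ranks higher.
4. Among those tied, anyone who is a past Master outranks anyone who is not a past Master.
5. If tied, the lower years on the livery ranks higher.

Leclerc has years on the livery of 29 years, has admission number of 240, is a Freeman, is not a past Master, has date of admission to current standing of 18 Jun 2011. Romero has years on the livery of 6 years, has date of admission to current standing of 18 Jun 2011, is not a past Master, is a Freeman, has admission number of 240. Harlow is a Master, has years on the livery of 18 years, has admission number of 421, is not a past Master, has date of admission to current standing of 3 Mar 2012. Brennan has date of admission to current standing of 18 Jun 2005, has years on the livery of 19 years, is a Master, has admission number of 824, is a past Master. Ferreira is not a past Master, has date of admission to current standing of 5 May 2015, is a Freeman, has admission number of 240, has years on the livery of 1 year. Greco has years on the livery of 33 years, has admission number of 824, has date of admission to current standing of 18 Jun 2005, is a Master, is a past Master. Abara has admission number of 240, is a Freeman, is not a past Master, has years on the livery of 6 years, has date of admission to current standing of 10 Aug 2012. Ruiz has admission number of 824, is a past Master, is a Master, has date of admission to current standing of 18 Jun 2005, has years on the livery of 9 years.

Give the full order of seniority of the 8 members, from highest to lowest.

Ruiz, Brennan, Greco, Harlow, Ferreira, Abara, Romero, Leclerc

By standing in the guild: Ruiz, Brennan, Greco and Harlow (Master); then Ferreira, Abara, Romero and Leclerc (Freeman).
Among Ruiz, Brennan, Greco and Harlow, by admission number (higher first): Ruiz, Brennan and Greco (824) before Harlow (421).
Ruiz, Brennan and Greco all have date of admission to current standing 18 Jun 2005, so the next rule applies.
Ruiz, Brennan and Greco are each a past Master, so the next rule applies.
Among Ruiz, Brennan and Greco, by years on the livery (lower first): Ruiz (9 years) before Brennan (19 years) before Greco (33 years).
Ferreira, Abara, Romero and Leclerc all have admission number 240, so the next rule applies.
Among Ferreira, Abara, Romero and Leclerc, by date of admission to current standing (later first): Ferreira (5 May 2015) before Abara (10 Aug 2012) before Romero and Leclerc (18 Jun 2011).
Romero and Leclerc are each not a past Master, so the next rule applies.
Among Romero and Leclerc, by years on the livery (lower first): Romero (6 years) before Leclerc (29 years).
Full order: Ruiz, Brennan, Greco, Harlow, Ferreira, Abara, Romero, Leclerc.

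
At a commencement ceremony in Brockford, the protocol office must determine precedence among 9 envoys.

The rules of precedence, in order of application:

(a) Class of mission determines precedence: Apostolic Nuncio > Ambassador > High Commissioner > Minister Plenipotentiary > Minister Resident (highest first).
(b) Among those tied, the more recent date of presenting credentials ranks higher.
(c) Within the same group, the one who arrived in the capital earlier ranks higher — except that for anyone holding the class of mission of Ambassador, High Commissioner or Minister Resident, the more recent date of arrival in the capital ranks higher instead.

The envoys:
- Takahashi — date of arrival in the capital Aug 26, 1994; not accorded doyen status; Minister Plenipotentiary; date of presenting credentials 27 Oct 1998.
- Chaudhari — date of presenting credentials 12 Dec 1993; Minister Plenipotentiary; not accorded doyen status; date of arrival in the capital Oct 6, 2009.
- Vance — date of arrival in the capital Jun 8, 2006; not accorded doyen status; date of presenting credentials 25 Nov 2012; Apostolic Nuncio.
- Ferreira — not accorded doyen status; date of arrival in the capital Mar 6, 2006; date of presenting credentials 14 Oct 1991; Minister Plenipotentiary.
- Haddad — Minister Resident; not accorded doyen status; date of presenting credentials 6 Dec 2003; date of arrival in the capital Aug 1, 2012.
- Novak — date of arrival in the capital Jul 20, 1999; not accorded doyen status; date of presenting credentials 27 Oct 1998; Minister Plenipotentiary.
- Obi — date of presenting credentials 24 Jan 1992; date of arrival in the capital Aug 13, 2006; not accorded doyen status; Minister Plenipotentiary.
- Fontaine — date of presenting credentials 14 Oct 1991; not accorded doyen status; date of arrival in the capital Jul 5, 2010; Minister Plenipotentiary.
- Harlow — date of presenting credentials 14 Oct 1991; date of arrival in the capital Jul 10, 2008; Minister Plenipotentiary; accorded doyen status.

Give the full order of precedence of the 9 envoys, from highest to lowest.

Vance, Takahashi, Novak, Chaudhari, Obi, Ferreira, Harlow, Fontaine, Haddad

By class of mission: Vance (Apostolic Nuncio); then Takahashi, Novak, Chaudhari, Obi, Ferreira, Harlow and Fontaine (Minister Plenipotentiary); then Haddad (Minister Resident).
Among Takahashi, Novak, Chaudhari, Obi, Ferreira, Harlow and Fontaine, by date of presenting credentials (later first): Takahashi and Novak (27 Oct 1998) before Chaudhari (12 Dec 1993) before Obi (24 Jan 1992) before Ferreira, Harlow and Fontaine (14 Oct 1991).
Among Takahashi and Novak, by date of arrival in the capital (earlier first): Takahashi (Aug 26, 1994) before Novak (Jul 20, 1999).
Among Ferreira, Harlow and Fontaine, by date of arrival in the capital (earlier first): Ferreira (Mar 6, 2006) before Harlow (Jul 10, 2008) before Fontaine (Jul 5, 2010).
Full order: Vance, Takahashi, Novak, Chaudhari, Obi, Ferreira, Harlow, Fontaine, Haddad.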